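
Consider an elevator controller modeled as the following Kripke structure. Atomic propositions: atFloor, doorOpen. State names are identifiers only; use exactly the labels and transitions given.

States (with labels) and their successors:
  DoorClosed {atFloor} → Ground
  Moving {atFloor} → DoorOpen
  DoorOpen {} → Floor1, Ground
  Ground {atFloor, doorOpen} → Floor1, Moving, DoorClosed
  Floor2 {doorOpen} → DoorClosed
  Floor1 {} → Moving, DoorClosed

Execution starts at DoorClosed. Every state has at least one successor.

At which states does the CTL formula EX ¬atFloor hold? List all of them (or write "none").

States satisfying ¬atFloor: {DoorOpen, Floor2, Floor1}.
States satisfying EX ¬atFloor: {Moving, DoorOpen, Ground}.

{Moving, DoorOpen, Ground}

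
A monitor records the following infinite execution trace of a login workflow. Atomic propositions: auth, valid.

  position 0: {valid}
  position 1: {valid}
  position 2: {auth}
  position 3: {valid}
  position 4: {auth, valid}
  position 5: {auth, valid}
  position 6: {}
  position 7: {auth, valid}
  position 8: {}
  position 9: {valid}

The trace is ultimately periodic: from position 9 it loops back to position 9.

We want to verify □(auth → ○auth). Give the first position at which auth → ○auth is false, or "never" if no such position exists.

Check auth → ○auth at each position in order: 0 ✓, 1 ✓.
At position 2 the labels are {auth} and the next position 3 has {valid}, so auth → ○auth is false there. This is the first violation.

2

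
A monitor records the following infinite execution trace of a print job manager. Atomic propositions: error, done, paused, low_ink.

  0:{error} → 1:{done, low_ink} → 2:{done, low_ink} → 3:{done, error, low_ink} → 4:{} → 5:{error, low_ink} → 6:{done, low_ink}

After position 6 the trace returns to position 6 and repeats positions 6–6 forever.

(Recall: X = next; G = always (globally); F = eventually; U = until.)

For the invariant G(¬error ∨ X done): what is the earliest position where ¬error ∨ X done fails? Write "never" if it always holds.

Check ¬error ∨ X done at each position in order: 0 ✓, 1 ✓, 2 ✓.
At position 3 the labels are {done, error, low_ink} and the next position 4 has {}, so ¬error ∨ X done is false there. This is the first violation.

3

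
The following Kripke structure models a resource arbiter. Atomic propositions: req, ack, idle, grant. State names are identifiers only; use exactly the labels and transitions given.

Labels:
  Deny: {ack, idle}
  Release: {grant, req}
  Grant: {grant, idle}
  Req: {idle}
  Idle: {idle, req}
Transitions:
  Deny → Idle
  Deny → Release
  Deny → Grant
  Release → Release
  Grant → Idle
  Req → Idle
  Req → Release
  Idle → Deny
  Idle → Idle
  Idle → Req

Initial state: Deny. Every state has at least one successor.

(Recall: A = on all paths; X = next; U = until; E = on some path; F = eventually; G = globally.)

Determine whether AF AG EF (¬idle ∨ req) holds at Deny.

Satisfied

States satisfying AG EF (¬idle ∨ req): {Deny, Release, Grant, Req, Idle}.
States satisfying AF AG EF (¬idle ∨ req): {Deny, Release, Grant, Req, Idle}.
Deny ∈ Sat(AF AG EF (¬idle ∨ req)).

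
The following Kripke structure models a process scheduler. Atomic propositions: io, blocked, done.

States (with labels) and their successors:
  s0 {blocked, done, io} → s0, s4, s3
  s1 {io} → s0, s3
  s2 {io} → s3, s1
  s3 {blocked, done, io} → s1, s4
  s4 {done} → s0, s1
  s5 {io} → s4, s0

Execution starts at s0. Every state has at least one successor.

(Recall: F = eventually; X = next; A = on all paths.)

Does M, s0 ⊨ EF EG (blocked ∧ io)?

Holds

States satisfying EG (blocked ∧ io): {s0}.
States satisfying EF EG (blocked ∧ io): {s0, s1, s2, s3, s4, s5}.
Some path from s0 reaches a state where EG (blocked ∧ io) holds.
s0 ∈ Sat(EF EG (blocked ∧ io)).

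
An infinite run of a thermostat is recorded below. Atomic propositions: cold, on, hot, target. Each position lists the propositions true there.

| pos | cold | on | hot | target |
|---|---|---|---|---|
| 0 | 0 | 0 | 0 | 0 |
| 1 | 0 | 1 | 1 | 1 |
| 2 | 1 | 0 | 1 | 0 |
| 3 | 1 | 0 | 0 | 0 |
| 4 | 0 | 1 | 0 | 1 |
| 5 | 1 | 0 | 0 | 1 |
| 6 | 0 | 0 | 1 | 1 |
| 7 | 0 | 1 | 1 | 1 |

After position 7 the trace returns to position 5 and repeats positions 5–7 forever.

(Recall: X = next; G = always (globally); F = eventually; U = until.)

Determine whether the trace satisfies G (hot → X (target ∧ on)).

Does not hold

hot → X (target ∧ on) must hold at every position from 0 onward. It fails at position 1, so G (hot → X (target ∧ on)) is false.
Positions where hot holds: 1, 2, 6, 7.
Check X (target ∧ on) at each: 1→fails, 2→fails, 6→ok, 7→fails.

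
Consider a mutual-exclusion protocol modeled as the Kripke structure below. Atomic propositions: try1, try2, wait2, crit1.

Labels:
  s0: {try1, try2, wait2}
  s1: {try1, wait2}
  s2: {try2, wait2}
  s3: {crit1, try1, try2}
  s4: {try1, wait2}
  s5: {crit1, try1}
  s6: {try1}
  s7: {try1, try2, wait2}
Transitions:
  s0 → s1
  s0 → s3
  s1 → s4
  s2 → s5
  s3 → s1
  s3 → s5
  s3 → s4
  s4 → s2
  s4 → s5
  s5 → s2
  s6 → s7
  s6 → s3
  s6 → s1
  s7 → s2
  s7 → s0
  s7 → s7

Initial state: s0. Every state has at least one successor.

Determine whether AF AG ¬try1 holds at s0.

States satisfying AG ¬try1: ∅.
States satisfying AF AG ¬try1: ∅.
There is a path from s0 along which AG ¬try1 never holds.
s0 ∉ Sat(AF AG ¬try1).

Does not hold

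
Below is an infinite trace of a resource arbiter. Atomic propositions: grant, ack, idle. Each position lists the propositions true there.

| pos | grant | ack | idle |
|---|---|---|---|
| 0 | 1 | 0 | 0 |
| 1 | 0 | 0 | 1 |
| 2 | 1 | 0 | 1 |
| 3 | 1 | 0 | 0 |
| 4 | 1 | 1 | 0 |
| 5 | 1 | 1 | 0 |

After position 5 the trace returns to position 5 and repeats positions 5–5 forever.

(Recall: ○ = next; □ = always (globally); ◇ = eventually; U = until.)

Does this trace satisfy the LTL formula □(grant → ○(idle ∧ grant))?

grant → ○(idle ∧ grant) must hold at every position from 0 onward. It fails at position 0, so □(grant → ○(idle ∧ grant)) is false.
Positions where grant holds: 0, 2, 3, 4, 5.
Check ○(idle ∧ grant) at each: 0→fails, 2→fails, 3→fails, 4→fails, 5→fails.

Does not hold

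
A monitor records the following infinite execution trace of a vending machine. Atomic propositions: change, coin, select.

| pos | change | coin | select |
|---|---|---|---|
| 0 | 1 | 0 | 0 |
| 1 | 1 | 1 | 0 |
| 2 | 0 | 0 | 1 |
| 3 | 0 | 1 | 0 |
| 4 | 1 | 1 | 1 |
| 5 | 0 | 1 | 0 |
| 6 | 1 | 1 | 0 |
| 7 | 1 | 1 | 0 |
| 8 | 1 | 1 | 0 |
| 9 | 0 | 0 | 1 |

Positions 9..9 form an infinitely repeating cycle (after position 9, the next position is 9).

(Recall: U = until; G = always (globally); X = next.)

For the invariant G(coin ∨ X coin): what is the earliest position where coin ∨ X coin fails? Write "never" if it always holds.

9

Check coin ∨ X coin at each position in order: 0 ✓, 1 ✓, 2 ✓, 3 ✓, 4 ✓, 5 ✓, 6 ✓, 7 ✓, 8 ✓.
At position 9 the labels are {select} and the next position 9 has {select}, so coin ∨ X coin is false there. This is the first violation.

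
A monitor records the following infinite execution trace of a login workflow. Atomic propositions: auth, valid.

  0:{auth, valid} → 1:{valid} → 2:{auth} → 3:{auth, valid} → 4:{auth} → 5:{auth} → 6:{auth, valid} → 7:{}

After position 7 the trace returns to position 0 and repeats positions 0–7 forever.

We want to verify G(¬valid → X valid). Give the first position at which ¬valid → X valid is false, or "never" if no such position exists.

4

Check ¬valid → X valid at each position in order: 0 ✓, 1 ✓, 2 ✓, 3 ✓.
At position 4 the labels are {auth} and the next position 5 has {auth}, so ¬valid → X valid is false there. This is the first violation.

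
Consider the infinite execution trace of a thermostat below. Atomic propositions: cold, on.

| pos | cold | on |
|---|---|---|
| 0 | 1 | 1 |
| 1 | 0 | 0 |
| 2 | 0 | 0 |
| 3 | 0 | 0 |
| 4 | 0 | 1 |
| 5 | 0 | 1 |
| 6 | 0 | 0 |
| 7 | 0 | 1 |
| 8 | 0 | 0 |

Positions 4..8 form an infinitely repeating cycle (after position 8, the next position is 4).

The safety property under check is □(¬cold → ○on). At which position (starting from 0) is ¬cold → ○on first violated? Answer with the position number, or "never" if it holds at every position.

Check ¬cold → ○on at each position in order: 0 ✓.
At position 1 the labels are {} and the next position 2 has {}, so ¬cold → ○on is false there. This is the first violation.

1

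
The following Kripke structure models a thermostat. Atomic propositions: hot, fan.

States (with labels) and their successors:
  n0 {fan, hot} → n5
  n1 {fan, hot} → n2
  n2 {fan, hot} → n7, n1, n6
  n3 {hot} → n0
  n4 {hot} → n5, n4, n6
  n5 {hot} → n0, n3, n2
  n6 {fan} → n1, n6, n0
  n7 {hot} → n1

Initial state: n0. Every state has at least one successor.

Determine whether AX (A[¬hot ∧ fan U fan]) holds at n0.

States satisfying A[¬hot ∧ fan U fan]: {n0, n1, n2, n6}.
States satisfying AX (A[¬hot ∧ fan U fan]): {n1, n3, n6, n7}.
n0 ∉ Sat(AX (A[¬hot ∧ fan U fan])).

No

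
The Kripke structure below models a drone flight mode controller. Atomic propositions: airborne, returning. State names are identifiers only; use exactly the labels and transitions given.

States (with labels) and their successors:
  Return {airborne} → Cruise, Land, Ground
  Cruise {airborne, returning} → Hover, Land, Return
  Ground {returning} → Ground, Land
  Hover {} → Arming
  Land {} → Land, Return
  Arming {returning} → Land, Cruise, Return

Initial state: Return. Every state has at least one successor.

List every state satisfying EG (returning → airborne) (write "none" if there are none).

{Return, Cruise, Land}

States satisfying returning → airborne: {Return, Cruise, Hover, Land}.
States satisfying EG (returning → airborne): {Return, Cruise, Land}.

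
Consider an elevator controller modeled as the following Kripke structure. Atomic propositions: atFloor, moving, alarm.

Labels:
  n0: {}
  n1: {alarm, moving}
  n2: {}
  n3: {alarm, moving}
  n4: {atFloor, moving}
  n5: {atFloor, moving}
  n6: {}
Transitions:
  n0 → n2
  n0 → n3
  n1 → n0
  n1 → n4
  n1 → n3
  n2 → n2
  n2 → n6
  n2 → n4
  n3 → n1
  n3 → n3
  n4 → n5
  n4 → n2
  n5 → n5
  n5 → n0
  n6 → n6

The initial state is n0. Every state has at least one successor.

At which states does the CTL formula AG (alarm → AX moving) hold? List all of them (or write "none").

States satisfying alarm → AX moving: {n0, n2, n3, n4, n5, n6}.
States satisfying AG (alarm → AX moving): {n6}.

{n6}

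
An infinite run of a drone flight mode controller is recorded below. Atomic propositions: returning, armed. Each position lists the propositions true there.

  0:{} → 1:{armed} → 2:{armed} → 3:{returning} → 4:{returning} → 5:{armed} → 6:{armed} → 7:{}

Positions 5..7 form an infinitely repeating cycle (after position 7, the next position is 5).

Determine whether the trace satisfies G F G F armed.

F G F armed holds at every position 0..7, and those are all positions ever visited, so G F G F armed holds.

Holds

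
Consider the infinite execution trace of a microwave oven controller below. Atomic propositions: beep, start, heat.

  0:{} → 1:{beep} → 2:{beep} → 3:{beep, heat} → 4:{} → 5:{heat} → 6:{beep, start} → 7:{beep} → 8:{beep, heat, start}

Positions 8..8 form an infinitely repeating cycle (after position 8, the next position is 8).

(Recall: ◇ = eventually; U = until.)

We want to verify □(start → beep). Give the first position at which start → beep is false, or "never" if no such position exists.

never

start → beep holds at every position 0..8, and those are all the positions the trace ever visits, so the invariant □(start → beep) is never violated.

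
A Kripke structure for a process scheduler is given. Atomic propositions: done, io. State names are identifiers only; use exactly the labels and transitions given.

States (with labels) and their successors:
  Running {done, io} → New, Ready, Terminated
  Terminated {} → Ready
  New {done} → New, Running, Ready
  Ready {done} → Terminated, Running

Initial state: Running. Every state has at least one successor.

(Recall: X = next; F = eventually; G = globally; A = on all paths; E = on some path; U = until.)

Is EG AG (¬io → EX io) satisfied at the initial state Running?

Violated

States satisfying AG (¬io → EX io): ∅.
States satisfying EG AG (¬io → EX io): ∅.
No suitable path/successor from Running witnesses the formula.
Running ∉ Sat(EG AG (¬io → EX io)).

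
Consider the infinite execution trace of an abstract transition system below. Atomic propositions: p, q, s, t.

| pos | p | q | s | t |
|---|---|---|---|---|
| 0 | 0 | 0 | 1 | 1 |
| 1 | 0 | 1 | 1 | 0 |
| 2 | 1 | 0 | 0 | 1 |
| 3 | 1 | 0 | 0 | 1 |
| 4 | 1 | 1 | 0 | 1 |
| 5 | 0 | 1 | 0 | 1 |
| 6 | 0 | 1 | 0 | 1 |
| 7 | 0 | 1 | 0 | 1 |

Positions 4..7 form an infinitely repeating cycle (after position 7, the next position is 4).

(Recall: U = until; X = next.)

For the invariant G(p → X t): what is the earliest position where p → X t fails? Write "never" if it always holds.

p → X t holds at every position 0..7, and those are all the positions the trace ever visits, so the invariant G(p → X t) is never violated.

never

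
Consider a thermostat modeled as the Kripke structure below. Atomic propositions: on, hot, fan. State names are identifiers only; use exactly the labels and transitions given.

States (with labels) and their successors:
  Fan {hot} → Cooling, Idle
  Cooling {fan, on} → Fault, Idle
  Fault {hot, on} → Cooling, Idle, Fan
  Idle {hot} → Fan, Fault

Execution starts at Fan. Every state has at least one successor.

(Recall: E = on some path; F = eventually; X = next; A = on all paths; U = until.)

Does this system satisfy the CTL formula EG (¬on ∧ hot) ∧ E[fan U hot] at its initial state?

States satisfying ¬on ∧ hot: {Fan, Idle}.
States satisfying EG (¬on ∧ hot): {Fan, Idle}.
States satisfying fan: {Cooling}.
States satisfying hot: {Fan, Fault, Idle}.
States satisfying E[fan U hot]: {Fan, Cooling, Fault, Idle}.
States satisfying EG (¬on ∧ hot) ∧ E[fan U hot]: {Fan, Idle}.
Fan ∈ Sat(EG (¬on ∧ hot) ∧ E[fan U hot]).

Satisfied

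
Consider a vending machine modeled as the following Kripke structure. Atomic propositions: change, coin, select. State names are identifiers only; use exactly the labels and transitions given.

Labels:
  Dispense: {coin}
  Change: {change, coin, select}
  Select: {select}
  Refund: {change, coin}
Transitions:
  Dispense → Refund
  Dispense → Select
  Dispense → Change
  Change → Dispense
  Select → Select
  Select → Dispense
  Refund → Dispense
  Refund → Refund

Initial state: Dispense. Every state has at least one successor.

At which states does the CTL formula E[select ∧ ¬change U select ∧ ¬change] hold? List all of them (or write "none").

States satisfying select ∧ ¬change: {Select}.
States satisfying E[select ∧ ¬change U select ∧ ¬change]: {Select}.

{Select}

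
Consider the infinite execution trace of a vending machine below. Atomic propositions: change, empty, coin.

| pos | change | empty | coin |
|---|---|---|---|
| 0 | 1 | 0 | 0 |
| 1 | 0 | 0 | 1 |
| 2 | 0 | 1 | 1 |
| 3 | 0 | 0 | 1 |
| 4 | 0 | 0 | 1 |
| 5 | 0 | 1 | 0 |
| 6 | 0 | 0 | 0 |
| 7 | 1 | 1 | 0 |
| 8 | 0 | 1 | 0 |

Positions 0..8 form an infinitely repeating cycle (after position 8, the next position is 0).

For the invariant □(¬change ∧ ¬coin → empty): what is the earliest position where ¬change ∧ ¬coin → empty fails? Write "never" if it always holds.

Check ¬change ∧ ¬coin → empty at each position in order: 0 ✓, 1 ✓, 2 ✓, 3 ✓, 4 ✓, 5 ✓.
At position 6 the labels are {}, so ¬change ∧ ¬coin → empty is false there. This is the first violation.

6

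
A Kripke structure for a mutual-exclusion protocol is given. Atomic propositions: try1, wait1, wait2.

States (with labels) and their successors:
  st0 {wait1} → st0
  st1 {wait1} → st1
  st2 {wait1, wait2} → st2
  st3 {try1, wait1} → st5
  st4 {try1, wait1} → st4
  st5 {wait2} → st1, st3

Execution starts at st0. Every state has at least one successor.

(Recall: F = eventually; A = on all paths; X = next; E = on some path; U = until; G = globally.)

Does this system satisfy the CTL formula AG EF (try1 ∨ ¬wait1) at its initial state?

States satisfying EF (try1 ∨ ¬wait1): {st3, st4, st5}.
States satisfying AG EF (try1 ∨ ¬wait1): {st4}.
st0 is reachable from st0 and violates EF (try1 ∨ ¬wait1), so AG fails at st0.
st0 ∉ Sat(AG EF (try1 ∨ ¬wait1)).

Does not hold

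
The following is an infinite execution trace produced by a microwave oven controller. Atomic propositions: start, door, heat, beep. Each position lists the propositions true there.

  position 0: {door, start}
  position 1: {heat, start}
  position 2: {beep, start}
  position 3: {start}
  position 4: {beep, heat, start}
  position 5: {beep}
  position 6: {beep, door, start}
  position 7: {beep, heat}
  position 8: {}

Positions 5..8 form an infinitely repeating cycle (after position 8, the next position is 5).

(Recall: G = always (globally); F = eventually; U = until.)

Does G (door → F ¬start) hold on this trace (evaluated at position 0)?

Holds

door → F ¬start holds at every position 0..8, and those are all positions ever visited, so G (door → F ¬start) holds.
Positions where door holds: 0, 6.
Check F ¬start at each: 0→ok, 6→ok.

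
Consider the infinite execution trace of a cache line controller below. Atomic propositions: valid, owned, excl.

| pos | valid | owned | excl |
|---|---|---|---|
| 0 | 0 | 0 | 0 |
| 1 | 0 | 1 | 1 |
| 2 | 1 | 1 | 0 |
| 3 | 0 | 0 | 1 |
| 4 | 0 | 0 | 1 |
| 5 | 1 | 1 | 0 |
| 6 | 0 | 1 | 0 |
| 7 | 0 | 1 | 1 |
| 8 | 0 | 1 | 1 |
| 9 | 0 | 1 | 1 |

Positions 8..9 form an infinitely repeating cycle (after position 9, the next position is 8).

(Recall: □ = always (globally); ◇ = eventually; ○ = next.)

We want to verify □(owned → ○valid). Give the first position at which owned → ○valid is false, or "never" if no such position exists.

2

Check owned → ○valid at each position in order: 0 ✓, 1 ✓.
At position 2 the labels are {owned, valid} and the next position 3 has {excl}, so owned → ○valid is false there. This is the first violation.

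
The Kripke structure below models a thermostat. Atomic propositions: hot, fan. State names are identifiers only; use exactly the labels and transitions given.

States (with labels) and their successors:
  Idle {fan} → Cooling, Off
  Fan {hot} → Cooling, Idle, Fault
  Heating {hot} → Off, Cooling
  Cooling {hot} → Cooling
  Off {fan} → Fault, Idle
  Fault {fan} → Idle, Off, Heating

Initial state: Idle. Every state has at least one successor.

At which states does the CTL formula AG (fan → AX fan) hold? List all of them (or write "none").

States satisfying fan → AX fan: {Fan, Heating, Cooling, Off}.
States satisfying AG (fan → AX fan): {Cooling}.

{Cooling}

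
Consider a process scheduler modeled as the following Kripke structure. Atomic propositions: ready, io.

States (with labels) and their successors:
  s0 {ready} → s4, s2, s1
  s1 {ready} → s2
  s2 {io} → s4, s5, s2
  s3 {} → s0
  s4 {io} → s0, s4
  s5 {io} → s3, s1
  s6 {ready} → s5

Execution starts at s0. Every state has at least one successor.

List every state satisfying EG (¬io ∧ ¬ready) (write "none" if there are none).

States satisfying ¬io ∧ ¬ready: {s3}.
States satisfying EG (¬io ∧ ¬ready): ∅.

none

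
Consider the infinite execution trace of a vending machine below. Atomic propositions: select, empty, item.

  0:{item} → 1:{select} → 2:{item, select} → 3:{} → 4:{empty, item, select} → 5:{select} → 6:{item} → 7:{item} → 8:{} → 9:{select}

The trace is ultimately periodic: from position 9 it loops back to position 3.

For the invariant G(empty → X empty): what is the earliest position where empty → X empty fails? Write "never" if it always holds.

Check empty → X empty at each position in order: 0 ✓, 1 ✓, 2 ✓, 3 ✓.
At position 4 the labels are {empty, item, select} and the next position 5 has {select}, so empty → X empty is false there. This is the first violation.

4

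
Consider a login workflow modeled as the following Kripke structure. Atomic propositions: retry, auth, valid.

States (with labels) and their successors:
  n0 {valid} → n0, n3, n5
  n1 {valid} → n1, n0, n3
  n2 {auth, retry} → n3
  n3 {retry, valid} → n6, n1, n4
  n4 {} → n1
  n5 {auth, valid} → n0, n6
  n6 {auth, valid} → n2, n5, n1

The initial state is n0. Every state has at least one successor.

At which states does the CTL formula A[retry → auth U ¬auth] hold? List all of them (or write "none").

{n0, n1, n2, n3, n4}

States satisfying retry → auth: {n0, n1, n2, n4, n5, n6}.
States satisfying ¬auth: {n0, n1, n3, n4}.
States satisfying A[retry → auth U ¬auth]: {n0, n1, n2, n3, n4}.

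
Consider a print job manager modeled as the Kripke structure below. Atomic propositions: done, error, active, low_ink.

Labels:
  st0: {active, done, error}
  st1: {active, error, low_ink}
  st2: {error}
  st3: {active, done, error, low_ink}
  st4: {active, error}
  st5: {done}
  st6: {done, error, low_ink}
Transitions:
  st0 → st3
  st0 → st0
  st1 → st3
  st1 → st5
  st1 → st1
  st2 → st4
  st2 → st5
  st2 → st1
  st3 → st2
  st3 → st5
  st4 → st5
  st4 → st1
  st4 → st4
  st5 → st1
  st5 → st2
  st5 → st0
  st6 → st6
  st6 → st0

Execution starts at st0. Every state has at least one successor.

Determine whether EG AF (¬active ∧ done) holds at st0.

Violated

States satisfying AF (¬active ∧ done): {st5, st6}.
States satisfying EG AF (¬active ∧ done): {st6}.
No suitable path/successor from st0 witnesses the formula.
st0 ∉ Sat(EG AF (¬active ∧ done)).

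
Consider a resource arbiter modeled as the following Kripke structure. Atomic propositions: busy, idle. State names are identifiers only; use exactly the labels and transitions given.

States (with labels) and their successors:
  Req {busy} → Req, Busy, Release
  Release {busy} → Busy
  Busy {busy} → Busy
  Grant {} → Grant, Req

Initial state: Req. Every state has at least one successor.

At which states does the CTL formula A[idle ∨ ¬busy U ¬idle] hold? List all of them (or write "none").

States satisfying idle ∨ ¬busy: {Grant}.
States satisfying ¬idle: {Req, Release, Busy, Grant}.
States satisfying A[idle ∨ ¬busy U ¬idle]: {Req, Release, Busy, Grant}.

{Req, Release, Busy, Grant}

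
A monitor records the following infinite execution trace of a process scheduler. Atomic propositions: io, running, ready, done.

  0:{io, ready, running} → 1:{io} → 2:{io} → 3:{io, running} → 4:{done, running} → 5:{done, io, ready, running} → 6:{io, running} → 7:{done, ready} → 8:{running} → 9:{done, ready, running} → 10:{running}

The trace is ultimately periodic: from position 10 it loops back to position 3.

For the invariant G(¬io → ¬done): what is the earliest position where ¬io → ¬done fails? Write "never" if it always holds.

4

Check ¬io → ¬done at each position in order: 0 ✓, 1 ✓, 2 ✓, 3 ✓.
At position 4 the labels are {done, running}, so ¬io → ¬done is false there. This is the first violation.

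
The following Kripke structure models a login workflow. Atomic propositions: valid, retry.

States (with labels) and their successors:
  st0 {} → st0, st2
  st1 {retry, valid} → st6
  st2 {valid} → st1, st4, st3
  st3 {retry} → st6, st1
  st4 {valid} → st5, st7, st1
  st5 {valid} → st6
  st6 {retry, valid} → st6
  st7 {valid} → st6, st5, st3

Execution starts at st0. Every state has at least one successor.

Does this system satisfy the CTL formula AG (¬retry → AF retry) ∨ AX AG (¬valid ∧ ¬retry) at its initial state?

Violated

States satisfying ¬retry → AF retry: {st1, st2, st3, st4, st5, st6, st7}.
States satisfying AG (¬retry → AF retry): {st1, st2, st3, st4, st5, st6, st7}.
States satisfying AG (¬valid ∧ ¬retry): ∅.
States satisfying AX AG (¬valid ∧ ¬retry): ∅.
States satisfying AG (¬retry → AF retry) ∨ AX AG (¬valid ∧ ¬retry): {st1, st2, st3, st4, st5, st6, st7}.
st0 ∉ Sat(AG (¬retry → AF retry) ∨ AX AG (¬valid ∧ ¬retry)).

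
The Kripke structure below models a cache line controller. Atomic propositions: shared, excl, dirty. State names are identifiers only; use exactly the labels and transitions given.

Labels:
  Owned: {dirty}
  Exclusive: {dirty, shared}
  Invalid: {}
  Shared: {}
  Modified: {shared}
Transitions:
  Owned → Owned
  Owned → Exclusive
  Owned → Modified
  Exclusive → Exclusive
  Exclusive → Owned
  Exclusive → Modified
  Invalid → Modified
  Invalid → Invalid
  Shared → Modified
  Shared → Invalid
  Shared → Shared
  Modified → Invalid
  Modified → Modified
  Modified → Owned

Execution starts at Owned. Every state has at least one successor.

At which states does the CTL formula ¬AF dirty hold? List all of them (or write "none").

States satisfying dirty: {Owned, Exclusive}.
States satisfying AF dirty: {Owned, Exclusive}.
States satisfying ¬AF dirty: {Invalid, Shared, Modified}.

{Invalid, Shared, Modified}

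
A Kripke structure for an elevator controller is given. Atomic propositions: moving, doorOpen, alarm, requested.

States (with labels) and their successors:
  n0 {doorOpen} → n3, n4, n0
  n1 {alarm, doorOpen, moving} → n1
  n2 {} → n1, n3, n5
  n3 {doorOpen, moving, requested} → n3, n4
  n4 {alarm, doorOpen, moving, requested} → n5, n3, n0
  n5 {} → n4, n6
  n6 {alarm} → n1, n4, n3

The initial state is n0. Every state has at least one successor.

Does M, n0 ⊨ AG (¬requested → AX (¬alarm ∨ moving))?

Violated

States satisfying ¬requested → AX (¬alarm ∨ moving): {n0, n1, n2, n3, n4, n6}.
States satisfying AG (¬requested → AX (¬alarm ∨ moving)): {n1}.
n5 is reachable from n0 and violates ¬requested → AX (¬alarm ∨ moving), so AG fails at n0.
n0 ∉ Sat(AG (¬requested → AX (¬alarm ∨ moving))).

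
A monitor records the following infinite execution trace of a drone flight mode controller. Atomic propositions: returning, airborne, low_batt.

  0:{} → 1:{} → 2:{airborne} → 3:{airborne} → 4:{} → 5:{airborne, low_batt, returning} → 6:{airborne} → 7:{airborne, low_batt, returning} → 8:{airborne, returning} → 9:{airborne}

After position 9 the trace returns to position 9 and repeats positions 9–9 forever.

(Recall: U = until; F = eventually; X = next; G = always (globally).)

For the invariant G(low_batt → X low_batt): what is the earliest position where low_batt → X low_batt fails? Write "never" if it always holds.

5

Check low_batt → X low_batt at each position in order: 0 ✓, 1 ✓, 2 ✓, 3 ✓, 4 ✓.
At position 5 the labels are {airborne, low_batt, returning} and the next position 6 has {airborne}, so low_batt → X low_batt is false there. This is the first violation.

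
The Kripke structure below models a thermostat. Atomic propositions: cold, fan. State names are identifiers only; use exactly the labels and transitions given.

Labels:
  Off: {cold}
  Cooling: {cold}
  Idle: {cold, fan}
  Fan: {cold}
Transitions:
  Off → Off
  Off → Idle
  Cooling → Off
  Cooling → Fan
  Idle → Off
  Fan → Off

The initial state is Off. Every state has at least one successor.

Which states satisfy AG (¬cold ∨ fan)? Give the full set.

none

States satisfying ¬cold ∨ fan: {Idle}.
States satisfying AG (¬cold ∨ fan): ∅.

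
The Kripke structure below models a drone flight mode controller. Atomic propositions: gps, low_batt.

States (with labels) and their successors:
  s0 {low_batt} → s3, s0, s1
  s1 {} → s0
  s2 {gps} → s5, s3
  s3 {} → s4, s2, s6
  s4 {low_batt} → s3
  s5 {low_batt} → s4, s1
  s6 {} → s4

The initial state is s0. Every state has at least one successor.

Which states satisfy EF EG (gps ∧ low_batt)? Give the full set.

States satisfying EG (gps ∧ low_batt): ∅.
States satisfying EF EG (gps ∧ low_batt): ∅.

none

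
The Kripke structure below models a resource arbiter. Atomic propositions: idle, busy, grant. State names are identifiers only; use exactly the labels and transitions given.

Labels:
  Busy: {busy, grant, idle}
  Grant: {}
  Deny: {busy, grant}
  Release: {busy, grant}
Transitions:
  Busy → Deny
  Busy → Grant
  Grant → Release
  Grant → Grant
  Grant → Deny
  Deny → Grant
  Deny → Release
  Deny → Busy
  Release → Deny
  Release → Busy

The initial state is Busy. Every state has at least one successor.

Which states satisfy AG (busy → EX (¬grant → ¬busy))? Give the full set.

{Busy, Grant, Deny, Release}

States satisfying busy → EX (¬grant → ¬busy): {Busy, Grant, Deny, Release}.
States satisfying AG (busy → EX (¬grant → ¬busy)): {Busy, Grant, Deny, Release}.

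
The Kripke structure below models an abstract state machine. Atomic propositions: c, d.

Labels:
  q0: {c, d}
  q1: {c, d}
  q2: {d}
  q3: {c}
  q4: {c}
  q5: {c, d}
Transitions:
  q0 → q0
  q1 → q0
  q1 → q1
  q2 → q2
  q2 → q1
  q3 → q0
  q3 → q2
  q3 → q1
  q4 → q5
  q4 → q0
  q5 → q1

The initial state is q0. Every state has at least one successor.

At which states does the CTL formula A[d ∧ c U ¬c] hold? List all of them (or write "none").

States satisfying d ∧ c: {q0, q1, q5}.
States satisfying ¬c: {q2}.
States satisfying A[d ∧ c U ¬c]: {q2}.

{q2}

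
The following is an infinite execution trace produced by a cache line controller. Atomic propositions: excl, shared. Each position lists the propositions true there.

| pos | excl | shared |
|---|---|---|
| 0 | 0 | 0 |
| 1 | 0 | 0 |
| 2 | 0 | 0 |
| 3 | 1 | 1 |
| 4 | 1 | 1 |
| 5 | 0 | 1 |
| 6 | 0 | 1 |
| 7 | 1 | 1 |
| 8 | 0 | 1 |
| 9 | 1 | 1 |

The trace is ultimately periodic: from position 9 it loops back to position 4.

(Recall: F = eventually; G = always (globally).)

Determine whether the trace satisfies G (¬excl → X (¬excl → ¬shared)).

Does not hold

¬excl → X (¬excl → ¬shared) must hold at every position from 0 onward. It fails at position 5, so G (¬excl → X (¬excl → ¬shared)) is false.
Positions where ¬excl holds: 0, 1, 2, 5, 6, 8.
Check X (¬excl → ¬shared) at each: 0→ok, 1→ok, 2→ok, 5→fails, 6→ok, 8→ok.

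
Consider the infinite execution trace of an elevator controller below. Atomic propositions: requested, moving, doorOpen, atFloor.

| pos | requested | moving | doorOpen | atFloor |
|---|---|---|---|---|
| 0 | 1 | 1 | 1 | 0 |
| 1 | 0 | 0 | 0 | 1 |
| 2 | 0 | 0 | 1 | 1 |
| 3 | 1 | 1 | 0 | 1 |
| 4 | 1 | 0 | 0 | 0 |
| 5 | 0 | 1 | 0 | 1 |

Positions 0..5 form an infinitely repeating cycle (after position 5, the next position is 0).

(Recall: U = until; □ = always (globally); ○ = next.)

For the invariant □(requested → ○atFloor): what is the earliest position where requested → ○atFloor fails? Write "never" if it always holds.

Check requested → ○atFloor at each position in order: 0 ✓, 1 ✓, 2 ✓.
At position 3 the labels are {atFloor, moving, requested} and the next position 4 has {requested}, so requested → ○atFloor is false there. This is the first violation.

3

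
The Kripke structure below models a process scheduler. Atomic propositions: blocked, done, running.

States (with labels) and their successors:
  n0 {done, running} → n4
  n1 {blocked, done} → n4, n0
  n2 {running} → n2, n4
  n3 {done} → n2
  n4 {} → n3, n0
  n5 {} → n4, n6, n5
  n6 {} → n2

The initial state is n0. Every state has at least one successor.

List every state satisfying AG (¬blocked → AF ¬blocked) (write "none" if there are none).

{n0, n1, n2, n3, n4, n5, n6}

States satisfying ¬blocked → AF ¬blocked: {n0, n1, n2, n3, n4, n5, n6}.
States satisfying AG (¬blocked → AF ¬blocked): {n0, n1, n2, n3, n4, n5, n6}.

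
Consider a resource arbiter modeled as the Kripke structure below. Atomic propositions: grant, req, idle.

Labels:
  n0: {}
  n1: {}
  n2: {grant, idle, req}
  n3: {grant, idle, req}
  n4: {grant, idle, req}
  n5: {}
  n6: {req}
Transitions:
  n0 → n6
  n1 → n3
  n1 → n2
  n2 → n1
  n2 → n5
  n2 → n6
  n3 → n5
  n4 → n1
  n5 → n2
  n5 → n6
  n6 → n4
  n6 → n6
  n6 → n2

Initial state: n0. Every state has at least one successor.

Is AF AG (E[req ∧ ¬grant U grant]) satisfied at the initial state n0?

States satisfying AG (E[req ∧ ¬grant U grant]): ∅.
States satisfying AF AG (E[req ∧ ¬grant U grant]): ∅.
There is a path from n0 along which AG (E[req ∧ ¬grant U grant]) never holds.
n0 ∉ Sat(AF AG (E[req ∧ ¬grant U grant])).

No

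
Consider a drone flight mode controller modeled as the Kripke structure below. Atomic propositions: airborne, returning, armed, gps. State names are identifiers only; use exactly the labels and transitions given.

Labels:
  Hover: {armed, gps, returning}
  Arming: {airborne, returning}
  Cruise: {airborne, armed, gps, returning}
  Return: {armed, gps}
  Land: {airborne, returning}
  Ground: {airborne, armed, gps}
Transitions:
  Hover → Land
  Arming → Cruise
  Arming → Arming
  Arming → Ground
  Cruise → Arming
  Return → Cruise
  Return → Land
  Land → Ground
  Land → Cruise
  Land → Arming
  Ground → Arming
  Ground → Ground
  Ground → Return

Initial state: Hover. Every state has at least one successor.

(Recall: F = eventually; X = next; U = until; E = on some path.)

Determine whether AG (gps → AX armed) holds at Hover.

No

States satisfying gps → AX armed: {Arming, Land}.
States satisfying AG (gps → AX armed): ∅.
Cruise is reachable from Hover and violates gps → AX armed, so AG fails at Hover.
Hover ∉ Sat(AG (gps → AX armed)).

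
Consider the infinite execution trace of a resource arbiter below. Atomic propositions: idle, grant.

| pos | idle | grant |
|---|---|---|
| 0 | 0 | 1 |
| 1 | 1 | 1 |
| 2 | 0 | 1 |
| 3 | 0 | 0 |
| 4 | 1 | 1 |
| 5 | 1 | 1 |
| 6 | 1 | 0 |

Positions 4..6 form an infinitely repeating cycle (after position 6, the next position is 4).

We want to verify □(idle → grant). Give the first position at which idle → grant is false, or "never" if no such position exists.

Check idle → grant at each position in order: 0 ✓, 1 ✓, 2 ✓, 3 ✓, 4 ✓, 5 ✓.
At position 6 the labels are {idle}, so idle → grant is false there. This is the first violation.

6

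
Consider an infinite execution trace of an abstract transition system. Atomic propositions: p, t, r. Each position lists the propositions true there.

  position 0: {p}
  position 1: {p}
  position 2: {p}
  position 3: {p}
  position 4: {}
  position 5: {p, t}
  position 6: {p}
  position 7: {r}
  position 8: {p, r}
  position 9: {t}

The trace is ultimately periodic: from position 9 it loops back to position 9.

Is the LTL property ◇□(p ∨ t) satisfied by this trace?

□(p ∨ t) holds at position 8, which is reachable from 0, so ◇□(p ∨ t) holds.

Holds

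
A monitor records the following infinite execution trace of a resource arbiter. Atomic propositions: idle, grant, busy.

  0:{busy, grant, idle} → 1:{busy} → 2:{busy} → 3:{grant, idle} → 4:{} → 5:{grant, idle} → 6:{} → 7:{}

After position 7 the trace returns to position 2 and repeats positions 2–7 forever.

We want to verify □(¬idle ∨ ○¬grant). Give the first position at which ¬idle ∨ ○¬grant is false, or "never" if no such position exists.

never

¬idle ∨ ○¬grant holds at every position 0..7, and those are all the positions the trace ever visits, so the invariant □(¬idle ∨ ○¬grant) is never violated.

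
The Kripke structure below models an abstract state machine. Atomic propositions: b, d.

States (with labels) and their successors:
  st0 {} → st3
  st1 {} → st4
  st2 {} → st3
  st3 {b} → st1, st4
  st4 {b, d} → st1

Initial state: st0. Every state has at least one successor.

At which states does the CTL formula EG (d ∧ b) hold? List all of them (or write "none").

none

States satisfying d ∧ b: {st4}.
States satisfying EG (d ∧ b): ∅.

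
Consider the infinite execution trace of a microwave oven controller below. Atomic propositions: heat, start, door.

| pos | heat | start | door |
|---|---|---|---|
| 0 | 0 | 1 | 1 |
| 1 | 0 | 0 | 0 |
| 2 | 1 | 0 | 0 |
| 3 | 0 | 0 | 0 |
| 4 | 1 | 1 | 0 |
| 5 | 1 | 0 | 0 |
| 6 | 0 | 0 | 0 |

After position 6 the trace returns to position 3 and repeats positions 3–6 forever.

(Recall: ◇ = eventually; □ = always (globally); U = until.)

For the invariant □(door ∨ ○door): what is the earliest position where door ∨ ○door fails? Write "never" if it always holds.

1

Check door ∨ ○door at each position in order: 0 ✓.
At position 1 the labels are {} and the next position 2 has {heat}, so door ∨ ○door is false there. This is the first violation.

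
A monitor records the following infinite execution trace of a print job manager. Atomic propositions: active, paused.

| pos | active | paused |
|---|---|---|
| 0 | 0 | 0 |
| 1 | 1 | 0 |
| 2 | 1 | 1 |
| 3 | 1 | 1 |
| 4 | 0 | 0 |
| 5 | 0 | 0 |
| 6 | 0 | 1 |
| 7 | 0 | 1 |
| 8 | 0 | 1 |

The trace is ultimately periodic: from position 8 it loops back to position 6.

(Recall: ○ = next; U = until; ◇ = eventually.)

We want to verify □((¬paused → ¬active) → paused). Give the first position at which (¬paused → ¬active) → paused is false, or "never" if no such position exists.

At position 0 the labels are {}, so (¬paused → ¬active) → paused is false there. This is the first violation.

0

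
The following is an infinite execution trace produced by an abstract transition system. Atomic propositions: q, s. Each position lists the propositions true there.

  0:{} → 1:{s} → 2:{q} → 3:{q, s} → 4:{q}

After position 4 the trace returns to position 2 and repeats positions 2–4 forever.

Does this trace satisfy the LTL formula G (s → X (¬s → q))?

Yes

s → X (¬s → q) holds at every position 0..4, and those are all positions ever visited, so G (s → X (¬s → q)) holds.
Positions where s holds: 1, 3.
Check X (¬s → q) at each: 1→ok, 3→ok.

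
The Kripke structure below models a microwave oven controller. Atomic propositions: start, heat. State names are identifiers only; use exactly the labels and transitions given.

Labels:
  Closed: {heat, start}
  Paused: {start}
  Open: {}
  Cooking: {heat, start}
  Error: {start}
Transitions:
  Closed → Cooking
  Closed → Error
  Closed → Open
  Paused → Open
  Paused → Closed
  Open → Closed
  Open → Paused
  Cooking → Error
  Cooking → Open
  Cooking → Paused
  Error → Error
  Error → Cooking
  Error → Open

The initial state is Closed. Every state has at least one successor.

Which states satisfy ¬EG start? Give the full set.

{Open}

States satisfying start: {Closed, Paused, Cooking, Error}.
States satisfying EG start: {Closed, Paused, Cooking, Error}.
States satisfying ¬EG start: {Open}.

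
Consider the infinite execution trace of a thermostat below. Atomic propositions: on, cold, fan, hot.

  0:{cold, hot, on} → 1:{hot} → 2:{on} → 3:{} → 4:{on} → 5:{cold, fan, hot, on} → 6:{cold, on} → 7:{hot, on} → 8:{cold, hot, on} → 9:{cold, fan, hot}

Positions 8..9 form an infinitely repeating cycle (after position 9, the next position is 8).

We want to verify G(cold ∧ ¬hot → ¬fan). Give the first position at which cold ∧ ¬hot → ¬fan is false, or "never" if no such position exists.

cold ∧ ¬hot → ¬fan holds at every position 0..9, and those are all the positions the trace ever visits, so the invariant G(cold ∧ ¬hot → ¬fan) is never violated.

never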